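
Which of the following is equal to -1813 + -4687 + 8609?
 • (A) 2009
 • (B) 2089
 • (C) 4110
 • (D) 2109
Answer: D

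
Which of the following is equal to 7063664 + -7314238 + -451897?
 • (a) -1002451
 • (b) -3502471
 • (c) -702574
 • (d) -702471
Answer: d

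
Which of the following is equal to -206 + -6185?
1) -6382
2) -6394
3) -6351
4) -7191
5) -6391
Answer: 5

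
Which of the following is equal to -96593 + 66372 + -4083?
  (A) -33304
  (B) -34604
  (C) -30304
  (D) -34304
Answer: D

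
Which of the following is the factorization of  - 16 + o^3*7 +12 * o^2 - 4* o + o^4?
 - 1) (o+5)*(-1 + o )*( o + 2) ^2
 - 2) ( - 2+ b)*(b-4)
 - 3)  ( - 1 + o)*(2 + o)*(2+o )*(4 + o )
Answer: 3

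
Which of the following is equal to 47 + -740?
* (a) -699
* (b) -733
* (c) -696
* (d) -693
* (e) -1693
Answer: d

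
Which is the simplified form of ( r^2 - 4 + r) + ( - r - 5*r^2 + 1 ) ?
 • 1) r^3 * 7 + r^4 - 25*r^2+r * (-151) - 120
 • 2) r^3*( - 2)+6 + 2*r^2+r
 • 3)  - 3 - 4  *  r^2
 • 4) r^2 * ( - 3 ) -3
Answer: 3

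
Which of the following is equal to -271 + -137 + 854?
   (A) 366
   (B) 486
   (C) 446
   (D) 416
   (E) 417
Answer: C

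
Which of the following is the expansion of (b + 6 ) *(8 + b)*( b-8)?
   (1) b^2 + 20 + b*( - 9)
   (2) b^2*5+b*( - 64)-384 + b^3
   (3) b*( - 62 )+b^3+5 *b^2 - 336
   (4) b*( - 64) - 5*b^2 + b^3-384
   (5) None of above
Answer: 5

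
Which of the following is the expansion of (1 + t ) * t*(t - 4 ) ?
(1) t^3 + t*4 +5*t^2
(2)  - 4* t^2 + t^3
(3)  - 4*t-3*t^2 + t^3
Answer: 3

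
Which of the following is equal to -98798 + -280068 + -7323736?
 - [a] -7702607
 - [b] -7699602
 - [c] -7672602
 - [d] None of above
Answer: d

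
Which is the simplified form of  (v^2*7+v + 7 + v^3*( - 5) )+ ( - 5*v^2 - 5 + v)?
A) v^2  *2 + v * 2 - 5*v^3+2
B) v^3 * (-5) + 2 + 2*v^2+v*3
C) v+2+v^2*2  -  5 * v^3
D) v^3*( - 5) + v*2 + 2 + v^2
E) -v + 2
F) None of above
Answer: A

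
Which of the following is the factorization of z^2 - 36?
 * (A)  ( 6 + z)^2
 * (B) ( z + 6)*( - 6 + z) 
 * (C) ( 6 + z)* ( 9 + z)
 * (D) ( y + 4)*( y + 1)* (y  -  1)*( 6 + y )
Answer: B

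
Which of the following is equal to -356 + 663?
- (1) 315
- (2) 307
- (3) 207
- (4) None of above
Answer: 2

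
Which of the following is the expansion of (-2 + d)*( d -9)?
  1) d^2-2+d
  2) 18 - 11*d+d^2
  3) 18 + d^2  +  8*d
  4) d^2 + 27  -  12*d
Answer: 2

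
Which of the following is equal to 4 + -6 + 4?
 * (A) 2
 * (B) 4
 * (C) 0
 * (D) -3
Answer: A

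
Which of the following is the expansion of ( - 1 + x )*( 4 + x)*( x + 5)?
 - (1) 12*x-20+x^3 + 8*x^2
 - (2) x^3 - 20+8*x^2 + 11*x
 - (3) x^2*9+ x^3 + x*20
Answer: 2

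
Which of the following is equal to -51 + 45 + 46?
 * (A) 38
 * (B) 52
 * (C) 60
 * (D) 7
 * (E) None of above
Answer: E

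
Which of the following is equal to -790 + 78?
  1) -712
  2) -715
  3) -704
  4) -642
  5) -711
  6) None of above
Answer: 1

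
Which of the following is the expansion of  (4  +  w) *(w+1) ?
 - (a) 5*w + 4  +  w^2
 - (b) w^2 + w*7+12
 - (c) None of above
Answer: a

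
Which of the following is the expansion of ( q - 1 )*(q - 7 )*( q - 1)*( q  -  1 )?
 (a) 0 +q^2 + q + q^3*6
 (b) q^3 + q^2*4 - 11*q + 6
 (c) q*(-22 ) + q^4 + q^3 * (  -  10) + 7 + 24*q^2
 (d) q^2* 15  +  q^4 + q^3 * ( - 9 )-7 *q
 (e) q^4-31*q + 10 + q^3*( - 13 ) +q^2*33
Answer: c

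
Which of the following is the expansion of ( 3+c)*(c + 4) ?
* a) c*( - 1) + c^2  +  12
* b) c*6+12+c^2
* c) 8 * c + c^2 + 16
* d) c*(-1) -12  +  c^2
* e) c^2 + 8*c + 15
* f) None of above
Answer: f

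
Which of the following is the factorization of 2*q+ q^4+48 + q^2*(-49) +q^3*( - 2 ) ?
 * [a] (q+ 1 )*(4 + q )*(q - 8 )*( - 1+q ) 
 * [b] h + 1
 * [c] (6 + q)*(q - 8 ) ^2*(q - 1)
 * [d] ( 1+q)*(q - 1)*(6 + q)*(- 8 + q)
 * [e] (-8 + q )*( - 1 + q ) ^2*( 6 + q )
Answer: d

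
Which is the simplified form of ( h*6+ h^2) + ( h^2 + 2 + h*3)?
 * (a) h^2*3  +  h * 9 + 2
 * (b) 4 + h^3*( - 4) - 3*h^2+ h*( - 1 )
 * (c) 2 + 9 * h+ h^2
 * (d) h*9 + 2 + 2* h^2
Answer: d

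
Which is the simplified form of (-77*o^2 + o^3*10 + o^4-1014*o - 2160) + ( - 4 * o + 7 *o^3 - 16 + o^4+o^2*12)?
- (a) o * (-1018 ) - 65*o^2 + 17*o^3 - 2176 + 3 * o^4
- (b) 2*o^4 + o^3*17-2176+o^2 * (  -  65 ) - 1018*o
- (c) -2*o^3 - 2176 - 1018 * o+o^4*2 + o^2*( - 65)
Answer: b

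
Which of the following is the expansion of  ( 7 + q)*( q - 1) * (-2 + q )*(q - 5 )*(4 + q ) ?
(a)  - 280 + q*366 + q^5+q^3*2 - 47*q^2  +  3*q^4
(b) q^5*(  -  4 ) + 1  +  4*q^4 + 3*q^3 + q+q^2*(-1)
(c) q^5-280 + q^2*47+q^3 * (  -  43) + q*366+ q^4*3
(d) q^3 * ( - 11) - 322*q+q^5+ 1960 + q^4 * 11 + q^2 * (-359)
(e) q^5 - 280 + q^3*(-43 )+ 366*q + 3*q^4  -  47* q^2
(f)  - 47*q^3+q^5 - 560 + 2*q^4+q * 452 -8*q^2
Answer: e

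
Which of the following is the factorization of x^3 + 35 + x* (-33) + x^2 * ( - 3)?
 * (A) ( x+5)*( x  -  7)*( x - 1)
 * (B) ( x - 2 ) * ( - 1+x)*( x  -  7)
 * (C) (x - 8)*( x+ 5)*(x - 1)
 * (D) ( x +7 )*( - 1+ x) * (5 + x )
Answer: A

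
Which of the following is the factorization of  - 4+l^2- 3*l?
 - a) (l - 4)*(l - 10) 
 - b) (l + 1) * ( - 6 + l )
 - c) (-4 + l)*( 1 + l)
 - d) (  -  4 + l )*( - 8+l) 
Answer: c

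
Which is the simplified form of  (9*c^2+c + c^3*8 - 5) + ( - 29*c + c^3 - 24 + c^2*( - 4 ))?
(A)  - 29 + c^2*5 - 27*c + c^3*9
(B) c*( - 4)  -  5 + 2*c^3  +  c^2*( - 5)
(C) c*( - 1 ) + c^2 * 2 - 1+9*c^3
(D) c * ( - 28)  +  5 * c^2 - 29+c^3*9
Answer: D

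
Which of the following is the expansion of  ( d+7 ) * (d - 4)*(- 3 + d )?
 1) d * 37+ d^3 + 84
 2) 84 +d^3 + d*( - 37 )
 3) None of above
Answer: 2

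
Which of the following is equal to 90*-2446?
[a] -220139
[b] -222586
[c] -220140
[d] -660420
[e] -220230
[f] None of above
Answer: c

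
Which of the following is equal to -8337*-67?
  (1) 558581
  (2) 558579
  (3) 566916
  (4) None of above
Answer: 2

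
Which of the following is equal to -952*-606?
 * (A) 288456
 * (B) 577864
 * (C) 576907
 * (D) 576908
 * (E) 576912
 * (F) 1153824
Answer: E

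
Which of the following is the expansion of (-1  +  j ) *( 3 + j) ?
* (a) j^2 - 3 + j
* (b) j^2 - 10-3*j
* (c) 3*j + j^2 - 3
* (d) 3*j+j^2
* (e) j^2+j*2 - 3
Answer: e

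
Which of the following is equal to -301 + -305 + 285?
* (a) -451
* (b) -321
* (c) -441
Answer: b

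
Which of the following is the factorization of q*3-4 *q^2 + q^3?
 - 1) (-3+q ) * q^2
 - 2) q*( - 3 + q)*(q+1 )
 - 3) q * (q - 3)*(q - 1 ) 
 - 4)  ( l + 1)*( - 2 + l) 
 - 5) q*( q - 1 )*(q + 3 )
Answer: 3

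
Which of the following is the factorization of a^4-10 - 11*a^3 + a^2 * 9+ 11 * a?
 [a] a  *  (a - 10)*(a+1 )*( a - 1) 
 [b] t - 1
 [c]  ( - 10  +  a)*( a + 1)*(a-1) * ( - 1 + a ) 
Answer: c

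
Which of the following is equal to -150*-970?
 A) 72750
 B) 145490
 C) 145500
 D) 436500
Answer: C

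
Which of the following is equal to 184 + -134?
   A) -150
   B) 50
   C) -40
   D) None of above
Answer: B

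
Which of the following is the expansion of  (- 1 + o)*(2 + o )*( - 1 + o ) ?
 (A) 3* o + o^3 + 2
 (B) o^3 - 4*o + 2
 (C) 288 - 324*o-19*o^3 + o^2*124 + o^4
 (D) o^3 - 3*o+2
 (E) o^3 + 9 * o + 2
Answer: D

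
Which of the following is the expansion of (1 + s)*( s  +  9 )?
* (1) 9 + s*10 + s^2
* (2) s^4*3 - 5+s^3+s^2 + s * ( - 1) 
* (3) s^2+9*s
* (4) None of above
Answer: 1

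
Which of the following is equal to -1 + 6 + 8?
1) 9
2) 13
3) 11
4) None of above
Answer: 2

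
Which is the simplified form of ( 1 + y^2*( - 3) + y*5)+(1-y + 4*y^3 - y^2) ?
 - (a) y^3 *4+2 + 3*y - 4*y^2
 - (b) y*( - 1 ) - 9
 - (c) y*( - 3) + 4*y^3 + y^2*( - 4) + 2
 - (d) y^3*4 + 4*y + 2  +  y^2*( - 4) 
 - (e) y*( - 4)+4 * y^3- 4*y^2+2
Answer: d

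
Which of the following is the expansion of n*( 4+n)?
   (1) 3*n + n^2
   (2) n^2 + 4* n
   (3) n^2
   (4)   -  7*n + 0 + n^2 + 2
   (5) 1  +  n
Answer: 2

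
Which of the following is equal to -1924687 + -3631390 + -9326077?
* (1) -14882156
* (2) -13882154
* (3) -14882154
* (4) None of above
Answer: 3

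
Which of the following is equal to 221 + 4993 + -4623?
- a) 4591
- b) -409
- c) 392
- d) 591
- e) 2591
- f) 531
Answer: d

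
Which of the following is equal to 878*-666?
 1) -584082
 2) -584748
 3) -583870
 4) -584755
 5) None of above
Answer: 2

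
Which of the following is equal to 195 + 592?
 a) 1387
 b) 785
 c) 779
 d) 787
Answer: d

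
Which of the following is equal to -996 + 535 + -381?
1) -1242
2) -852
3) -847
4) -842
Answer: 4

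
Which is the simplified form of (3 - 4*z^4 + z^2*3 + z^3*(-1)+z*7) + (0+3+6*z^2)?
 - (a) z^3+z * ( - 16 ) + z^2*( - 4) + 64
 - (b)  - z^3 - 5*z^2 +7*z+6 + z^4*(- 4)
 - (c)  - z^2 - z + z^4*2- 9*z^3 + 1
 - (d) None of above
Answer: d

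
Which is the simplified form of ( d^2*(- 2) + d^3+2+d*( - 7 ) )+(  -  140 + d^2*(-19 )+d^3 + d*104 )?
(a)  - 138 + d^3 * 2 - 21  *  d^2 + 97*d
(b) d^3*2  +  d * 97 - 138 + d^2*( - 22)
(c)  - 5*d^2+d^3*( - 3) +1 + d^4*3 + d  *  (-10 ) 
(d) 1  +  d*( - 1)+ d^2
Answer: a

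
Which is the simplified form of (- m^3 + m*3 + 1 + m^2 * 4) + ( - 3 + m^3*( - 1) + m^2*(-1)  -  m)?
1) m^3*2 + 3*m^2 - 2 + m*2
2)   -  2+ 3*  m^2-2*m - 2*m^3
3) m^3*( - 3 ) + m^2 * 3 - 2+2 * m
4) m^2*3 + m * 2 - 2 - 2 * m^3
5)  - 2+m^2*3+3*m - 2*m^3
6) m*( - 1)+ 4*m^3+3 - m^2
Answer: 4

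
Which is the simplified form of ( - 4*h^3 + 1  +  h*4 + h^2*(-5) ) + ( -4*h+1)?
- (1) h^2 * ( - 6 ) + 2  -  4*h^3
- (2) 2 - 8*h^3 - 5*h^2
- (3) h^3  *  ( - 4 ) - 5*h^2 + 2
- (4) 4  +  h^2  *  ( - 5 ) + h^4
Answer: 3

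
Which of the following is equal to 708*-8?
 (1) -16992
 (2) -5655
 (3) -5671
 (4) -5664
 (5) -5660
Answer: 4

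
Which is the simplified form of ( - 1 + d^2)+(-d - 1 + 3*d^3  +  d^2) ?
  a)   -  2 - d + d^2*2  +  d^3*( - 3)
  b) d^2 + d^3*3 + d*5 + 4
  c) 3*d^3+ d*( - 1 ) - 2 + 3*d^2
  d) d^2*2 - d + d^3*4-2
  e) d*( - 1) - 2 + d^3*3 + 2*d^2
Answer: e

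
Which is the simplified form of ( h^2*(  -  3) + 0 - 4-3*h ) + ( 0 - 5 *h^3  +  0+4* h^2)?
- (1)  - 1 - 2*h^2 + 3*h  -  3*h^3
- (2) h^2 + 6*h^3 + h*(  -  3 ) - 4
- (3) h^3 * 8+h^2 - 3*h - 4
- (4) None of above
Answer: 4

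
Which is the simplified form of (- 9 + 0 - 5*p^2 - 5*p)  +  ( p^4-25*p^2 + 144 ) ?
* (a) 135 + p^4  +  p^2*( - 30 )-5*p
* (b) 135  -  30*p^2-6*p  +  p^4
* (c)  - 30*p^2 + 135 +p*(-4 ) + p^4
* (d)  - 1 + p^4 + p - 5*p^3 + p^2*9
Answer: a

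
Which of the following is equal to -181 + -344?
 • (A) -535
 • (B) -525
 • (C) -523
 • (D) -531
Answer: B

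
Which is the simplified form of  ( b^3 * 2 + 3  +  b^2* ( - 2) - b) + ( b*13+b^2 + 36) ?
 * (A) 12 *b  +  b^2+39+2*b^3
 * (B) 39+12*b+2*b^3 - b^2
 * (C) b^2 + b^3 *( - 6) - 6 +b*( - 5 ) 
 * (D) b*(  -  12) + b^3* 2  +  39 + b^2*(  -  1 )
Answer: B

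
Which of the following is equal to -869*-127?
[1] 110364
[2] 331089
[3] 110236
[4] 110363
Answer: 4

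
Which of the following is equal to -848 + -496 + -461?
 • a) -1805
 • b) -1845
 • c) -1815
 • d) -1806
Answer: a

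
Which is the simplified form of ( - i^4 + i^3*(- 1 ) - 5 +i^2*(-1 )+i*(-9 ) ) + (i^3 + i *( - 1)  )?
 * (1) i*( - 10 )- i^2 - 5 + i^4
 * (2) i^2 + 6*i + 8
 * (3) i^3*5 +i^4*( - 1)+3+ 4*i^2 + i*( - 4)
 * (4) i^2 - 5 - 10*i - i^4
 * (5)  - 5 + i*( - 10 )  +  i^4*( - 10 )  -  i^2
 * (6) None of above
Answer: 6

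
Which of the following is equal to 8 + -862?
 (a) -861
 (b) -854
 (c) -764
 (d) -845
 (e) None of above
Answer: b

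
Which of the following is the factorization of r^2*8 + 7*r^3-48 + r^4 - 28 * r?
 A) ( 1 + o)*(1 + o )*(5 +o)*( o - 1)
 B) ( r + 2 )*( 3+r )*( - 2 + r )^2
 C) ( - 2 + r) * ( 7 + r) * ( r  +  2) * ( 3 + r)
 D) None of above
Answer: D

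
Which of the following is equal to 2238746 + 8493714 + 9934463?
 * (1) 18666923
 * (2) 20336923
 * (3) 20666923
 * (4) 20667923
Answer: 3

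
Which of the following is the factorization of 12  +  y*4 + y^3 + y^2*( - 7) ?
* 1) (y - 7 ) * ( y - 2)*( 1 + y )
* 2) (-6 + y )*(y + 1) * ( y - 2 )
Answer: 2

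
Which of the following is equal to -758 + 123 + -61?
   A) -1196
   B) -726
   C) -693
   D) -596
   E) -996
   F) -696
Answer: F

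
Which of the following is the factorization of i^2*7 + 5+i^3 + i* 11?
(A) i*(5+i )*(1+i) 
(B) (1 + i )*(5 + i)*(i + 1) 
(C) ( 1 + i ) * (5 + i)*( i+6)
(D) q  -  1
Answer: B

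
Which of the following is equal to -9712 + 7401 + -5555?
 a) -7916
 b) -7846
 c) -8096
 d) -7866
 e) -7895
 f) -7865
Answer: d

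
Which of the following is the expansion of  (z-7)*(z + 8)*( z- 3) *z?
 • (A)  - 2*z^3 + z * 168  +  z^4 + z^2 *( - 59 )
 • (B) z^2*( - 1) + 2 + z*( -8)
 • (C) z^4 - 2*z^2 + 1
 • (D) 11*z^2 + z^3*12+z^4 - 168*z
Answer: A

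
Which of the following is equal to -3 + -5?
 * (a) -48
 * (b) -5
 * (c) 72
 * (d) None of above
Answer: d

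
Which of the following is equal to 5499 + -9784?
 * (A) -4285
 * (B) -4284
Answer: A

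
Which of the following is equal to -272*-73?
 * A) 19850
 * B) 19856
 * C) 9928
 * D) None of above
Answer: B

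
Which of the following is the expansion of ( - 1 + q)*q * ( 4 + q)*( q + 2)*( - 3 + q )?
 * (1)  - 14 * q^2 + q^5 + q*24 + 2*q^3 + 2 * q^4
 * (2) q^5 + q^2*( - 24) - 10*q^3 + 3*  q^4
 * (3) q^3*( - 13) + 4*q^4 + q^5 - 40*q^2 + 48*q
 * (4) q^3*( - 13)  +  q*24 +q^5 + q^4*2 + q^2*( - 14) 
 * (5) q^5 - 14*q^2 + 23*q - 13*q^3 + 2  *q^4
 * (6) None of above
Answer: 4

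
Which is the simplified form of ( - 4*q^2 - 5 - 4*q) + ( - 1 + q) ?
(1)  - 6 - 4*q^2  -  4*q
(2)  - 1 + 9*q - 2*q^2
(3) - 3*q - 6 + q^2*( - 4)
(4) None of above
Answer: 3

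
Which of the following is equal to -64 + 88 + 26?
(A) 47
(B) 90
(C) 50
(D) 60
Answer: C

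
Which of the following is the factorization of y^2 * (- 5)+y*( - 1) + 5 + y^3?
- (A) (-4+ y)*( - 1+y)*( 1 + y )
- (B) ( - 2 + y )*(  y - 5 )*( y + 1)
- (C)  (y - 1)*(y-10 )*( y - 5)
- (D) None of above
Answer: D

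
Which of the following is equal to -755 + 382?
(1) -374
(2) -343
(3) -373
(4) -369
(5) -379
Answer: 3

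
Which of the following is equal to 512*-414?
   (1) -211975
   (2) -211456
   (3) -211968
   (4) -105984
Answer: 3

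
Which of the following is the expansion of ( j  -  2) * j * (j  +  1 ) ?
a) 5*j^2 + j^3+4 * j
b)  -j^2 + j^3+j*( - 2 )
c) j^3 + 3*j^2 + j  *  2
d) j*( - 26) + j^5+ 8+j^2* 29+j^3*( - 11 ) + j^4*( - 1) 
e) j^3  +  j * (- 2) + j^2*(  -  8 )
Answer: b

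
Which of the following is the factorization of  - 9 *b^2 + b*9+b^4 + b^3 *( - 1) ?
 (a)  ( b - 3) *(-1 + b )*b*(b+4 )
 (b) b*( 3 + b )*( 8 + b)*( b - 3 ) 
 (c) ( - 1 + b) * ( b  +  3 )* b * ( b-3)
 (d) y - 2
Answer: c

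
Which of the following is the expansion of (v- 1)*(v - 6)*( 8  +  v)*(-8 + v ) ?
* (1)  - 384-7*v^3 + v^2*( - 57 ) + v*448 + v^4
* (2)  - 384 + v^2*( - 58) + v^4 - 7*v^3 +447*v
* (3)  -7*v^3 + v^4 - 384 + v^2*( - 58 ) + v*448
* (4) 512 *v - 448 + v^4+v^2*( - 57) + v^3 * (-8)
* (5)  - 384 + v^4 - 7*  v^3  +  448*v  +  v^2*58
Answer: 3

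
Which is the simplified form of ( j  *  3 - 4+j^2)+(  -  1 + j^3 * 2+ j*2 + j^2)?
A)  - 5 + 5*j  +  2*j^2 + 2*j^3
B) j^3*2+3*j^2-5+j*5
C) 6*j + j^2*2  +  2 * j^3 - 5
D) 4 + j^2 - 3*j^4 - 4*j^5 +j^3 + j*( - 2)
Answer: A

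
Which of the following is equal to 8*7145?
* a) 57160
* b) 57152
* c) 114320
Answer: a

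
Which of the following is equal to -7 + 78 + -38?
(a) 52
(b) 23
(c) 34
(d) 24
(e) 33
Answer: e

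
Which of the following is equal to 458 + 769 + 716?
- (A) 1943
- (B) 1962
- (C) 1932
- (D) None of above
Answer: A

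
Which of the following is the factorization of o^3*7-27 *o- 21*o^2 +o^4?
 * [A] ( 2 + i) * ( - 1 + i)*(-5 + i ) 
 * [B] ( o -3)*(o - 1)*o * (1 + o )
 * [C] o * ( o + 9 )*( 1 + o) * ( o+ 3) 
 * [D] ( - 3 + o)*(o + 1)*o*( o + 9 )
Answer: D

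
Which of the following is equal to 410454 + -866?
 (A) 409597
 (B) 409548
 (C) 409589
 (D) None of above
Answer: D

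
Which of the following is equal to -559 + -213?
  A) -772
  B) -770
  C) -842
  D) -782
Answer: A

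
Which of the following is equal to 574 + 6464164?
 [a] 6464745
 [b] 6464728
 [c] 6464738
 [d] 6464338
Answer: c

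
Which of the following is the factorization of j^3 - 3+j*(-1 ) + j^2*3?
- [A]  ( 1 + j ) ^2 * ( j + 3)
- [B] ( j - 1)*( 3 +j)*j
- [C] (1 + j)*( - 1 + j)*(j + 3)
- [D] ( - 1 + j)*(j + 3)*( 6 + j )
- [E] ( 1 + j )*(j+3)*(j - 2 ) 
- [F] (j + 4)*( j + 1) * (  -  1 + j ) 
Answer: C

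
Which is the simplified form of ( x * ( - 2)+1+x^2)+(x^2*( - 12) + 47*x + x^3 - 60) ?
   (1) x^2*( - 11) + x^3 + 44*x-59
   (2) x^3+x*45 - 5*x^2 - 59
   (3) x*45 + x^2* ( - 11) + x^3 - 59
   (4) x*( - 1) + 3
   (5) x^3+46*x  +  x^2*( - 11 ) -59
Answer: 3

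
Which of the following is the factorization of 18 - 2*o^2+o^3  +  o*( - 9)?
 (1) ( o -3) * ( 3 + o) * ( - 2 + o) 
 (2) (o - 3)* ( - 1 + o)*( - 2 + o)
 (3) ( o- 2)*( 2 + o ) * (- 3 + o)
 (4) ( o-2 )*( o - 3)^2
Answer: 1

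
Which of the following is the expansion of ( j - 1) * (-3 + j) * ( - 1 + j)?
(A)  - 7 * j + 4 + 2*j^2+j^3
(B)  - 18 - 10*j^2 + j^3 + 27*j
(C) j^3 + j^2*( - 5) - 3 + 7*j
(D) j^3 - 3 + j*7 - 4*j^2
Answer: C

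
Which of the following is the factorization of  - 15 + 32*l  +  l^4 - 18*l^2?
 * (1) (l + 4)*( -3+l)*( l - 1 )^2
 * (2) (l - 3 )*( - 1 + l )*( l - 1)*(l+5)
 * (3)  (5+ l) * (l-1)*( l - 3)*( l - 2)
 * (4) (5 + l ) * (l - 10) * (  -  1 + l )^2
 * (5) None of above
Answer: 2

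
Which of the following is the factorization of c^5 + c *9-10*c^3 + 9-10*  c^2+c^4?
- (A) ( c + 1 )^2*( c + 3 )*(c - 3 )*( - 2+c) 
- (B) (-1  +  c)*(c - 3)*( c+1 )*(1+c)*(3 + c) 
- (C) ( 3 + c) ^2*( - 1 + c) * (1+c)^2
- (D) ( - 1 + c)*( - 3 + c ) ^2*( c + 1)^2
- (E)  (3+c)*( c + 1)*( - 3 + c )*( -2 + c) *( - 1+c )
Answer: B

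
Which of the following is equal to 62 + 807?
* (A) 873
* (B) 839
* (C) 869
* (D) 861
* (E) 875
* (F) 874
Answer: C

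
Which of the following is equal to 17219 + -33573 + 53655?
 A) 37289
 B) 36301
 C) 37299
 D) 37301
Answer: D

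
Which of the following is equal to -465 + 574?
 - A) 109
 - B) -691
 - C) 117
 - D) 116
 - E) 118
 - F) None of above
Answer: A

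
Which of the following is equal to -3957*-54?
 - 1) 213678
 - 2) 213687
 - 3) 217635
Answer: 1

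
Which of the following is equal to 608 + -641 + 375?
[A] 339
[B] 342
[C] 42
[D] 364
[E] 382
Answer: B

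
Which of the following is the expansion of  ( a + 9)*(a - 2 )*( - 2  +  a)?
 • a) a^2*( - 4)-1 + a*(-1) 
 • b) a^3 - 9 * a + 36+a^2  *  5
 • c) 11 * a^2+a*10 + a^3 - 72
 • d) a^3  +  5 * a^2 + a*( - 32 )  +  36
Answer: d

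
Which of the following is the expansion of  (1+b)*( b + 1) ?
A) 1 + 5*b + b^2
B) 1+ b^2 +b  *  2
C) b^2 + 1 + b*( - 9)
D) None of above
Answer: B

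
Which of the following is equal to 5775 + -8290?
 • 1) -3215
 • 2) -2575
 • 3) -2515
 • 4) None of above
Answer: 3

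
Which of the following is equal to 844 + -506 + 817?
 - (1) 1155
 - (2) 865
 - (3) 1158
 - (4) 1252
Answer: 1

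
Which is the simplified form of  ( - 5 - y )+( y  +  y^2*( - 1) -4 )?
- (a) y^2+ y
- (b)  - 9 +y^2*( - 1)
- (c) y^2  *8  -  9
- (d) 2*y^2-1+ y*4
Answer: b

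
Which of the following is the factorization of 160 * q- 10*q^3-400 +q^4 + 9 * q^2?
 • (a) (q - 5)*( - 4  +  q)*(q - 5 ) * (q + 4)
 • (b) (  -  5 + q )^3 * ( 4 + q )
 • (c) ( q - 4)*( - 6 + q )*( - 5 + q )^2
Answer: a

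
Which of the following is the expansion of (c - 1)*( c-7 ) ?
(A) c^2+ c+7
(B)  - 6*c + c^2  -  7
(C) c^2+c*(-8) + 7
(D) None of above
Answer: C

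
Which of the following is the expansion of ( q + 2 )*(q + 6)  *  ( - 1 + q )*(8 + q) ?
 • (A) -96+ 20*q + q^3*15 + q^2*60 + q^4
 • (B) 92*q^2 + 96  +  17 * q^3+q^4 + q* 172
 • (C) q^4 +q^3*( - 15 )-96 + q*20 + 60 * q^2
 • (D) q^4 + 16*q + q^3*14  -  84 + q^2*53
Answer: A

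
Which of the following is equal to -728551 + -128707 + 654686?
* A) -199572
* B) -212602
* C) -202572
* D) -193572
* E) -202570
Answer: C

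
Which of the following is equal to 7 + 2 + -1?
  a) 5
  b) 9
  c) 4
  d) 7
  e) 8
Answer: e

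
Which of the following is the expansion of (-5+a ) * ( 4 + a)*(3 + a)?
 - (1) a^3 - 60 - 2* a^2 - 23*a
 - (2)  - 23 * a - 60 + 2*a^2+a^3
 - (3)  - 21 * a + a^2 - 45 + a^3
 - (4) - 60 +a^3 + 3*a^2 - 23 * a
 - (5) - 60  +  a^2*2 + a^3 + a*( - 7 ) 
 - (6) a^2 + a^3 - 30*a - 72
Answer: 2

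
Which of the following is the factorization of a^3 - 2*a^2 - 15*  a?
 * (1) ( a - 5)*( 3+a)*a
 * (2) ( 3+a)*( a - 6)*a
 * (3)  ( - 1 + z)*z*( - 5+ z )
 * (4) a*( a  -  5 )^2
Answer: 1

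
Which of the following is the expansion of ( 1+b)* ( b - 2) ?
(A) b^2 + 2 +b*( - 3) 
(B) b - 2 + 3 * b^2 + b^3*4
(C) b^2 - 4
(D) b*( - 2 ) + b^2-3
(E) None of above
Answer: E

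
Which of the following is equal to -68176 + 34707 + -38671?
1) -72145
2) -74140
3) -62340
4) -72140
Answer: 4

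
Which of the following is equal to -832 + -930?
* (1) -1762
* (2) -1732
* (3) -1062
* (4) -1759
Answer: 1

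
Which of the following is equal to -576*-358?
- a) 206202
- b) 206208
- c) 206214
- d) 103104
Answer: b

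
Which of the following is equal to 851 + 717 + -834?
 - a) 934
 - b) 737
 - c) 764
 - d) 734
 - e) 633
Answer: d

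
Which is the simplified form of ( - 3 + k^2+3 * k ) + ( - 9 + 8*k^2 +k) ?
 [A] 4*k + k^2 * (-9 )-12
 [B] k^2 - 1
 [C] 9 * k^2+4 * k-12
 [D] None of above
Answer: C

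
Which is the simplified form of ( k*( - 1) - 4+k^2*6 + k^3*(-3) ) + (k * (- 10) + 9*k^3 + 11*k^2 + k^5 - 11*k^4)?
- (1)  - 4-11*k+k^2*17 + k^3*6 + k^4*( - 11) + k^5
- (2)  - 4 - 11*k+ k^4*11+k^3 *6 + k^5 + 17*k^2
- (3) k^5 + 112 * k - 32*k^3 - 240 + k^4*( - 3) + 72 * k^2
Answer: 1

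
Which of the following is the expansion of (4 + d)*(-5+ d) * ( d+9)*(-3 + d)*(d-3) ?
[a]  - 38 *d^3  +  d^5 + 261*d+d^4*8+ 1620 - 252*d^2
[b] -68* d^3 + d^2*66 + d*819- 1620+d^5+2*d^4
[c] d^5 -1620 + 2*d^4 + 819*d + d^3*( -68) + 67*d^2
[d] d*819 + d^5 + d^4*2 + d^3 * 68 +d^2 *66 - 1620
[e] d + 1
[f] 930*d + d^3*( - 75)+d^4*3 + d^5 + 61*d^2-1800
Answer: b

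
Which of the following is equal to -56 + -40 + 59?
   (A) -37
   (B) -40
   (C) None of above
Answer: A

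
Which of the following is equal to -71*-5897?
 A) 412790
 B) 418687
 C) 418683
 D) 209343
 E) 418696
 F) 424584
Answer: B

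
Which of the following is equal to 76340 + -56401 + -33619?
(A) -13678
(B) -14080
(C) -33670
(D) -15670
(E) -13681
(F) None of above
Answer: F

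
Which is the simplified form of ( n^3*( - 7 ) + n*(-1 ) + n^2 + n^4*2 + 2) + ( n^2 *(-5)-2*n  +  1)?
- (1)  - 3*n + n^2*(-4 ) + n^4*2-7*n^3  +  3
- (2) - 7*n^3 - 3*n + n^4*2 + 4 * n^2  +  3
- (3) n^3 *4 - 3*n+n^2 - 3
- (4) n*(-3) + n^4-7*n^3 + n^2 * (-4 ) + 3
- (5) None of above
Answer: 1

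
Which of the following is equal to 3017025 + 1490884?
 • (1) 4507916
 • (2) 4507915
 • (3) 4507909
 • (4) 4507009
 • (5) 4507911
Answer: 3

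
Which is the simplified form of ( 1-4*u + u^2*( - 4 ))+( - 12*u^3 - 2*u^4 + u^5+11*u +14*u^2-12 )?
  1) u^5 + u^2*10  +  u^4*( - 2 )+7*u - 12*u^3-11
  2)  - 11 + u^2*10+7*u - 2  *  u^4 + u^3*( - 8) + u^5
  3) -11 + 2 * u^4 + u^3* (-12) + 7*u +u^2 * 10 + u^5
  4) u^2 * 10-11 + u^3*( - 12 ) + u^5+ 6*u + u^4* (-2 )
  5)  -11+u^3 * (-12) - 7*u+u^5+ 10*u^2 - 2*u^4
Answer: 1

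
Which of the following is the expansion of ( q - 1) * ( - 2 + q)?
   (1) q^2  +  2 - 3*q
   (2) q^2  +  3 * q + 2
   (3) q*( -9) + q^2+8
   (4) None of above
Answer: 1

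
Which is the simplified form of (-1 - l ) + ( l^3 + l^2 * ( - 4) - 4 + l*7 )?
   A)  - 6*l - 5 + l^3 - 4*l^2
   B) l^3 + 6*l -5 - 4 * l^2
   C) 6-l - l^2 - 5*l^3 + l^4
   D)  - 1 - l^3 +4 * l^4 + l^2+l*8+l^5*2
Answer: B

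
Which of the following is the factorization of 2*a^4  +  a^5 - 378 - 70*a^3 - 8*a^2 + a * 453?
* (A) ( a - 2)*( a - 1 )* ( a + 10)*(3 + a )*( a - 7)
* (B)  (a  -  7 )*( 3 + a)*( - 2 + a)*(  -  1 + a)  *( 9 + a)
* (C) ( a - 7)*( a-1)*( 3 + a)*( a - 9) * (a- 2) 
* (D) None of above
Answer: B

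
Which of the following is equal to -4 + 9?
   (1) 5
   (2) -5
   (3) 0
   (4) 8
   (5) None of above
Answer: 1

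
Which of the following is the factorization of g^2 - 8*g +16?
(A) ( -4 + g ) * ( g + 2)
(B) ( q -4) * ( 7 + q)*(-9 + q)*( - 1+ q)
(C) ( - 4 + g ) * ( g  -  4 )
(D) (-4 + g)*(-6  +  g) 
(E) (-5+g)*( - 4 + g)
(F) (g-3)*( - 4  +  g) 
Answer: C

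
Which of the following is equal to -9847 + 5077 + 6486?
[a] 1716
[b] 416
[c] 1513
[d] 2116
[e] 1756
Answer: a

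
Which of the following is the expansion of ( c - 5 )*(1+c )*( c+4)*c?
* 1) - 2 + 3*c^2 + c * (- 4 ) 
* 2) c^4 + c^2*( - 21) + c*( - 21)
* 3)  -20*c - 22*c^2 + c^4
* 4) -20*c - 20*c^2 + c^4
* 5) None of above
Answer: 5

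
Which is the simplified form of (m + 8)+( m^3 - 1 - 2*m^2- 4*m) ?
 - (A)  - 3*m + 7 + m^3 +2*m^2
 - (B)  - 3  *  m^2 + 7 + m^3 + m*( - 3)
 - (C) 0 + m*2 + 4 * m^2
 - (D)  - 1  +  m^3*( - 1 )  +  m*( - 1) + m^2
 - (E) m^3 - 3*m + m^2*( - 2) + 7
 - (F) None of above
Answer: E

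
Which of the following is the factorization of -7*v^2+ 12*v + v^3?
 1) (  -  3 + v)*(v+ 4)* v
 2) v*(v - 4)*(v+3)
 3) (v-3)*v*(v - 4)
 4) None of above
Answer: 3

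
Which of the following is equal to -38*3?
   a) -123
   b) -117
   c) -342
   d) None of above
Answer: d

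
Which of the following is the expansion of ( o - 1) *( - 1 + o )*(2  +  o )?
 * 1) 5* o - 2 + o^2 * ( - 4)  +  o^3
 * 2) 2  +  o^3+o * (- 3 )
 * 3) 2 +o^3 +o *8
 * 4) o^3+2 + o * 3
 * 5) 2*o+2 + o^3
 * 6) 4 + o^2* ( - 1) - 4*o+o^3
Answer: 2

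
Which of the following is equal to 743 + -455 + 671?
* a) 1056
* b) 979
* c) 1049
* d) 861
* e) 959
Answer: e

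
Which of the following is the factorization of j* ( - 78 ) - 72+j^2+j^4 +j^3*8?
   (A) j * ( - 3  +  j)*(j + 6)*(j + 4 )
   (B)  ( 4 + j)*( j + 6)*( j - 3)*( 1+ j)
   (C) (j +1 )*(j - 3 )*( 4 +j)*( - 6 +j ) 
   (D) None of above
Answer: B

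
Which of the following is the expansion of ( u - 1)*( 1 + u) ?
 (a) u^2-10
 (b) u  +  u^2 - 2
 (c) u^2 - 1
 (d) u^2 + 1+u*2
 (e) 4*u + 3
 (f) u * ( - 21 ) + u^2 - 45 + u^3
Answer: c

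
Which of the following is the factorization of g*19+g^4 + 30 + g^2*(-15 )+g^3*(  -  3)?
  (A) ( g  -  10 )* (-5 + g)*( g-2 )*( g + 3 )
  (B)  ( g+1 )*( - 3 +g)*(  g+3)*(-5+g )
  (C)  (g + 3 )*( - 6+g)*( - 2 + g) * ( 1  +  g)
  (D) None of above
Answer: D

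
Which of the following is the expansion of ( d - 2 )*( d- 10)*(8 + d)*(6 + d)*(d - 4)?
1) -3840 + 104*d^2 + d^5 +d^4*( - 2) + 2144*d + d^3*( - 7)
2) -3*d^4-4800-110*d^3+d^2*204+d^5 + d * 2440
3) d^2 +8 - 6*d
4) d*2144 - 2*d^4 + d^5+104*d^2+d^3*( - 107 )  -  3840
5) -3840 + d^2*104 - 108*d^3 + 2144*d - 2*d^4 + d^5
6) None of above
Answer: 5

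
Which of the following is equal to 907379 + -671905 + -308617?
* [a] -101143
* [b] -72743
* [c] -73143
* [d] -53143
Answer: c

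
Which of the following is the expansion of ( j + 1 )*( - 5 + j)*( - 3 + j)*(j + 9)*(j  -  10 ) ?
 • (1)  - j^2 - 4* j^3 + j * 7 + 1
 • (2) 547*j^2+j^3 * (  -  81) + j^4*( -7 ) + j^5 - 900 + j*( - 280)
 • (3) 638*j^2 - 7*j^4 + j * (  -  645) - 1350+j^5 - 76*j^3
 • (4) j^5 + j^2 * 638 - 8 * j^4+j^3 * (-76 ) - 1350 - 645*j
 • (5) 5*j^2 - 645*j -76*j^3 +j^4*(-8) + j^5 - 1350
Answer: 4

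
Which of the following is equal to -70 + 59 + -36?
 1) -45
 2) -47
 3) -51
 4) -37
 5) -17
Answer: 2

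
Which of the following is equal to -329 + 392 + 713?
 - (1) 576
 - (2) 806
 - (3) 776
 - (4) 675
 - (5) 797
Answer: 3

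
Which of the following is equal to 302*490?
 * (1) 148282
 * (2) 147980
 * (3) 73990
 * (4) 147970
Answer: 2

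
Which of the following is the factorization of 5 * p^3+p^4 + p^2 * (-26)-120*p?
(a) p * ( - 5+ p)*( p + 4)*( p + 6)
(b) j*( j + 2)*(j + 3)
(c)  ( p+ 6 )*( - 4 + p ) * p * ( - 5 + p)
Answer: a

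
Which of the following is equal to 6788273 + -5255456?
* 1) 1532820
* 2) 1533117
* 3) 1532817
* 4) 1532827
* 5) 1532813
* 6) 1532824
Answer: 3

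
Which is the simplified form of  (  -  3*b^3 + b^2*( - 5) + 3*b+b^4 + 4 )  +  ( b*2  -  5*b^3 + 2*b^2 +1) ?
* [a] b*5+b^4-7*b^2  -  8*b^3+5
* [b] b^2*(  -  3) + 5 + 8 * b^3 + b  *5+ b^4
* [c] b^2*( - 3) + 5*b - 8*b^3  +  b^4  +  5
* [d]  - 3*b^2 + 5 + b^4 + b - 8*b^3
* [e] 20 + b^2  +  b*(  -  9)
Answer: c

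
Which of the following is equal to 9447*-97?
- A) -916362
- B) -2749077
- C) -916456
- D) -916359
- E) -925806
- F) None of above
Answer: D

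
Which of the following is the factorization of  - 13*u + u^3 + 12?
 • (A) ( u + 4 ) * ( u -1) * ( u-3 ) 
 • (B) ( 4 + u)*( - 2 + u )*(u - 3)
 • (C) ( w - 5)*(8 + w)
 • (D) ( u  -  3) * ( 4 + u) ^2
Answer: A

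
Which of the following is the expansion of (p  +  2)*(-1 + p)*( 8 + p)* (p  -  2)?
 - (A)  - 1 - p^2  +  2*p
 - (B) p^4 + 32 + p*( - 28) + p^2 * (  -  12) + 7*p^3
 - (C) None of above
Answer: B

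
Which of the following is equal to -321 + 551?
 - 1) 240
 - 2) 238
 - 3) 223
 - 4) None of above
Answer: 4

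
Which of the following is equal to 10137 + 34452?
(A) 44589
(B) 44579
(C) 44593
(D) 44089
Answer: A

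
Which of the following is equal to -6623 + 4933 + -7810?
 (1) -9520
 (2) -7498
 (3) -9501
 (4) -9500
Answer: 4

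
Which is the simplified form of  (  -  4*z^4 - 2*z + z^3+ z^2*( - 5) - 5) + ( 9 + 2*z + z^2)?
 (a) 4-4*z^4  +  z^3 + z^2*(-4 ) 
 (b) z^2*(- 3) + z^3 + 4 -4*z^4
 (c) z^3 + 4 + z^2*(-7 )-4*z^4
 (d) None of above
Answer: a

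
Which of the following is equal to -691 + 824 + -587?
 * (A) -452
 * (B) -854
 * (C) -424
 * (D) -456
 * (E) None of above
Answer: E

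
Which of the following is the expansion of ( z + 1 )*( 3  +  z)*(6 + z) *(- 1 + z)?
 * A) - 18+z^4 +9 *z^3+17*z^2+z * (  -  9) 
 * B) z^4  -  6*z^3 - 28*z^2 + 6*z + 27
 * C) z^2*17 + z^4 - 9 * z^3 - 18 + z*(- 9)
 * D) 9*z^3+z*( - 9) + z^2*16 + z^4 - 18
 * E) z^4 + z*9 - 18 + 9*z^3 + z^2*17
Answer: A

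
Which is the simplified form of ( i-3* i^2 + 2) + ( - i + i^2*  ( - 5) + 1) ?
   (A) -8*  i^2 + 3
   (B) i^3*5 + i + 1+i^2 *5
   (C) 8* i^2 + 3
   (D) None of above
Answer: A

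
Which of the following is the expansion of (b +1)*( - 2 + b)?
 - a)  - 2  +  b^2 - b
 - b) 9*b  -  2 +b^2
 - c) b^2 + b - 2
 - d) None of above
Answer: a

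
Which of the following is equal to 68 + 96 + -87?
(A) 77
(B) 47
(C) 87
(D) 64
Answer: A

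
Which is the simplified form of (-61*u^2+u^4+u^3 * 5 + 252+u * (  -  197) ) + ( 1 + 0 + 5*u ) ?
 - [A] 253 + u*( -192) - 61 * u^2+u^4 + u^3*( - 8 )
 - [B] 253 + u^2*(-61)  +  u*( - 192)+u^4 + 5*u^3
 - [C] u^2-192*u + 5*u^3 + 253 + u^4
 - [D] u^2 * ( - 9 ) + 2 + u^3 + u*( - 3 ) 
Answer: B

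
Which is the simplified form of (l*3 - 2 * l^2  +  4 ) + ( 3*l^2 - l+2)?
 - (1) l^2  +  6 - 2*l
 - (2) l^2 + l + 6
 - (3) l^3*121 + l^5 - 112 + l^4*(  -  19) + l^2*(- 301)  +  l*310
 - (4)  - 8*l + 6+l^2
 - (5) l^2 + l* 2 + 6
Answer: 5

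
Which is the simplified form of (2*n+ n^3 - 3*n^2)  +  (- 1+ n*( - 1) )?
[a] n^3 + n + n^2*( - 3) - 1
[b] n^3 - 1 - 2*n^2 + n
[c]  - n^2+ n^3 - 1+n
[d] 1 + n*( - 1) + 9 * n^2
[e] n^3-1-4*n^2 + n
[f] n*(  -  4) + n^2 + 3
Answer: a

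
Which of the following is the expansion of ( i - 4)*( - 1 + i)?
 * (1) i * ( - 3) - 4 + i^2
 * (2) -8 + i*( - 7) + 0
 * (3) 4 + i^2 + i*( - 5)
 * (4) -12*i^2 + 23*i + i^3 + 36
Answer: 3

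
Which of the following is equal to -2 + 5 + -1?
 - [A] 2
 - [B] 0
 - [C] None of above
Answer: A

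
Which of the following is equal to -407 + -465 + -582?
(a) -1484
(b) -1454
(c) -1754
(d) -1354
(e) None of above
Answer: b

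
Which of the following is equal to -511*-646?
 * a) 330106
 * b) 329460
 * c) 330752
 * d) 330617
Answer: a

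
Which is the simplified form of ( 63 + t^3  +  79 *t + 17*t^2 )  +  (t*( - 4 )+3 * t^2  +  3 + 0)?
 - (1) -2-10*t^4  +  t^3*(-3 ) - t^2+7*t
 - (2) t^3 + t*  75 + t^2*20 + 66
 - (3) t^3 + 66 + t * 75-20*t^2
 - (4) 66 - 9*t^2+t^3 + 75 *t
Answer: 2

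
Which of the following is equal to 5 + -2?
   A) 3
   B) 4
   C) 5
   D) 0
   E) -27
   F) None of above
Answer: A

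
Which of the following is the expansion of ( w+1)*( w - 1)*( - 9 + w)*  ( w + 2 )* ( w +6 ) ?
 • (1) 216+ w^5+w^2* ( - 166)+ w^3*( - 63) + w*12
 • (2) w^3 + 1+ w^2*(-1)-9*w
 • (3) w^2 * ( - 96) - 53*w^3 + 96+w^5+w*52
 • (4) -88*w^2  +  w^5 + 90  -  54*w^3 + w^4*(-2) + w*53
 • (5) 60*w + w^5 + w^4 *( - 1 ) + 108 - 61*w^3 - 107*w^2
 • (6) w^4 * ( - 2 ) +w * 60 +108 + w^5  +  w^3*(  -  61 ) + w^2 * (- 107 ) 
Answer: 5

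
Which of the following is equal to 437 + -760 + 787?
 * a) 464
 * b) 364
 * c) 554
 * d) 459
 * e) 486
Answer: a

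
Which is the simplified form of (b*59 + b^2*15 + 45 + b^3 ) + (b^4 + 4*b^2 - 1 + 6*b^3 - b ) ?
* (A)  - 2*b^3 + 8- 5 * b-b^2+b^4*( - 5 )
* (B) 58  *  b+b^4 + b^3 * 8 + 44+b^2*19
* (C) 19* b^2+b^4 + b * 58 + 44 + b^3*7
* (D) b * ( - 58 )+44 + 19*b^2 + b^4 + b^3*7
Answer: C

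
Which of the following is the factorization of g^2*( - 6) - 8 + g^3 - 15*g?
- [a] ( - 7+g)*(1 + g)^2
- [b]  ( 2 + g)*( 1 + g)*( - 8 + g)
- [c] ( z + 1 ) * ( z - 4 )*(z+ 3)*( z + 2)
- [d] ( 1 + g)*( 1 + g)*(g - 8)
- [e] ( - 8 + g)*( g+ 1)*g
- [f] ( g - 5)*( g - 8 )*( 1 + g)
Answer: d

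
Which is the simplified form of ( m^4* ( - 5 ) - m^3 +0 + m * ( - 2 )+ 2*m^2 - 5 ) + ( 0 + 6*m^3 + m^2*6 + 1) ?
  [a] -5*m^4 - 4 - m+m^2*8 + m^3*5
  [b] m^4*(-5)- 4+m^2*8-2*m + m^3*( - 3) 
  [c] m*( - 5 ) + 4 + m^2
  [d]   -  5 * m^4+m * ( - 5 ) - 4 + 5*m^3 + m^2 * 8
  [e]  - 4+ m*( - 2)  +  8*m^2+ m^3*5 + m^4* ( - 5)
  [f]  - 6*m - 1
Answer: e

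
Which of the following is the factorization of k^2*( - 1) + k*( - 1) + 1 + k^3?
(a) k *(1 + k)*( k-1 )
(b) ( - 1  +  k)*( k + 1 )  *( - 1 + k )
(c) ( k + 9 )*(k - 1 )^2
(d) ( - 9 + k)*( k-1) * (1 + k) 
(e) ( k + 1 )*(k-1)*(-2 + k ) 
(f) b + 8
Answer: b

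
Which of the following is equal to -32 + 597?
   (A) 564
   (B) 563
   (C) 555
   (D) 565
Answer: D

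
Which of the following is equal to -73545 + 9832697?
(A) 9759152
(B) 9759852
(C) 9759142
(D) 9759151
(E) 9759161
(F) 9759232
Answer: A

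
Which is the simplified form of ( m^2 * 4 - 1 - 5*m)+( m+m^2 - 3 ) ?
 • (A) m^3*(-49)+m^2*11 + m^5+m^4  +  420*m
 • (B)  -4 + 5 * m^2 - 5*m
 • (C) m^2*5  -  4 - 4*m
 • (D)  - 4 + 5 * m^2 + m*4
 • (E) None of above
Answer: C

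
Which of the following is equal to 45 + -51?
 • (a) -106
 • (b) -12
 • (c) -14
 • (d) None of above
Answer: d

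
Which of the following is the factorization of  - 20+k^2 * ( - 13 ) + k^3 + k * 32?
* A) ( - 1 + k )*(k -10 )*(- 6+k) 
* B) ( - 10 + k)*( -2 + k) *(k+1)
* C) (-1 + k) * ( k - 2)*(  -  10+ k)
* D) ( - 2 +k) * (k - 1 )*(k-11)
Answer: C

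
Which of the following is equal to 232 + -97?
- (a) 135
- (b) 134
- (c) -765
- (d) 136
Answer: a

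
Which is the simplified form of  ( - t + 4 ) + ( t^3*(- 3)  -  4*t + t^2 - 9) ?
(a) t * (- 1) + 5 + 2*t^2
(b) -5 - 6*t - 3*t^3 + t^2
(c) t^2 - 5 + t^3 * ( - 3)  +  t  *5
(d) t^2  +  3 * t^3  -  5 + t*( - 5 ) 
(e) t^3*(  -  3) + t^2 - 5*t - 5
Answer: e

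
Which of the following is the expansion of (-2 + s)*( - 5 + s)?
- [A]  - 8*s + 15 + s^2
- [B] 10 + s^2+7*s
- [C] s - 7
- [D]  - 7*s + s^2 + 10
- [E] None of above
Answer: D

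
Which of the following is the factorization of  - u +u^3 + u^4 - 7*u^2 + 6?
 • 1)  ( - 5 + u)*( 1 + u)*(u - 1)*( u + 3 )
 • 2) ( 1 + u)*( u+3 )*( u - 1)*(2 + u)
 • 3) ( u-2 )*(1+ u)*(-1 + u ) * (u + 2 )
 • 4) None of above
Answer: 4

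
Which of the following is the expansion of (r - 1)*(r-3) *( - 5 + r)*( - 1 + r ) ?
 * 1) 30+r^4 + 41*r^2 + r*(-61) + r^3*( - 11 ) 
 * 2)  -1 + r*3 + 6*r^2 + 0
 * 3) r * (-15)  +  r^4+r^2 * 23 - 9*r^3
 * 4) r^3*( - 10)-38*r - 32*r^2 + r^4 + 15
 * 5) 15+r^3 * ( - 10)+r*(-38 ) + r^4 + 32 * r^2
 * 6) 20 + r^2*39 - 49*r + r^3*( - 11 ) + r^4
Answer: 5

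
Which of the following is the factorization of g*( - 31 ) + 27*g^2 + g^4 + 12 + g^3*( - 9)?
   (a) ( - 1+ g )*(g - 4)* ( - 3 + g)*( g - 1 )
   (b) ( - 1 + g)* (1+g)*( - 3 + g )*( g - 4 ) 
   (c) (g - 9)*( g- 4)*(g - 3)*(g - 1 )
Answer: a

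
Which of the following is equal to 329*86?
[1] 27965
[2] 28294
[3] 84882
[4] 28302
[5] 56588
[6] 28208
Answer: 2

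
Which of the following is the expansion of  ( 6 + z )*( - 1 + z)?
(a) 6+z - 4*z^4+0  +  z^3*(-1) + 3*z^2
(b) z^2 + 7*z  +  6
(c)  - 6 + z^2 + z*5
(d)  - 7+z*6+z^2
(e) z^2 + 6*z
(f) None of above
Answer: c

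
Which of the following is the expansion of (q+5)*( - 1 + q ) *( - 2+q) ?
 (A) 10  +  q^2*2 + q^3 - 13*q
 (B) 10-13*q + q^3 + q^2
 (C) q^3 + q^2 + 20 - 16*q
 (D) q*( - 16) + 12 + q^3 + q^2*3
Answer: A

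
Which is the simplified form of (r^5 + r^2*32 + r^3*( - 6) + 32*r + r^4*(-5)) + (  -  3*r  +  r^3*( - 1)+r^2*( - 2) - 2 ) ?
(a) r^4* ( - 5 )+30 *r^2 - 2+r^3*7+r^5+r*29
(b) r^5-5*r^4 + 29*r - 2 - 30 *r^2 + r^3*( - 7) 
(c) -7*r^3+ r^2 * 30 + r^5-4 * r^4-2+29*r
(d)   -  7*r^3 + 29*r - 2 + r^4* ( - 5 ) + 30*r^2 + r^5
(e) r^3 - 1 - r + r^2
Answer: d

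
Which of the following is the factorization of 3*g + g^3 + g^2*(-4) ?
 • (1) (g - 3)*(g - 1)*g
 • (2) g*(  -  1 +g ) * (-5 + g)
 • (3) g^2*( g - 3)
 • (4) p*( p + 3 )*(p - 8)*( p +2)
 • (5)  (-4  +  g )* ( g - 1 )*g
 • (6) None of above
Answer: 1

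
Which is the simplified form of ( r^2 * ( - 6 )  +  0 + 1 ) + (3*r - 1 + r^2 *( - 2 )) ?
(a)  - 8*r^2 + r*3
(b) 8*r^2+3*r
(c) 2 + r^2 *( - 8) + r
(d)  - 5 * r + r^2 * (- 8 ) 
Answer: a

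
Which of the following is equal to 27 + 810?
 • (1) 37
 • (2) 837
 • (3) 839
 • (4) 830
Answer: 2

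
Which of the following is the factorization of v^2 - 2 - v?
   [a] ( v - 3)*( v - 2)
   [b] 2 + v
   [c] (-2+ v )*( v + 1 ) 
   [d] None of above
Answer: c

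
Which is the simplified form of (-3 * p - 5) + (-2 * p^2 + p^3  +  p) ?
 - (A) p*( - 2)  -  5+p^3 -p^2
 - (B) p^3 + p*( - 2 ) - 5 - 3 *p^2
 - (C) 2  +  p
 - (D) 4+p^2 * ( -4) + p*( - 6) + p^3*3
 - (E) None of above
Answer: E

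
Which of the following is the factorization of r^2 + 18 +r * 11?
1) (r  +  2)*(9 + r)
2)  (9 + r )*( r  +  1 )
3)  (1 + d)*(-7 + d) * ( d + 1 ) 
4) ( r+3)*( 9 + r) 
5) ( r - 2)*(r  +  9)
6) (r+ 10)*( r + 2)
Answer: 1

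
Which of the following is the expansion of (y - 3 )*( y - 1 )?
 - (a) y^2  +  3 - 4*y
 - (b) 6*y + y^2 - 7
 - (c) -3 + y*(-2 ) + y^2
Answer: a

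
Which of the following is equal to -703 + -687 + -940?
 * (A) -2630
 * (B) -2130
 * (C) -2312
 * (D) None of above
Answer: D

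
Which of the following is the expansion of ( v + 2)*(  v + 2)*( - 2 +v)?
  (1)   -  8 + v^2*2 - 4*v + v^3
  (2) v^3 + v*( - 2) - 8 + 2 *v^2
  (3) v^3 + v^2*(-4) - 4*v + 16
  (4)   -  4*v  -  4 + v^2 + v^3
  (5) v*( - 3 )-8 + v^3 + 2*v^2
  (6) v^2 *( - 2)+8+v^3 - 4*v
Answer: 1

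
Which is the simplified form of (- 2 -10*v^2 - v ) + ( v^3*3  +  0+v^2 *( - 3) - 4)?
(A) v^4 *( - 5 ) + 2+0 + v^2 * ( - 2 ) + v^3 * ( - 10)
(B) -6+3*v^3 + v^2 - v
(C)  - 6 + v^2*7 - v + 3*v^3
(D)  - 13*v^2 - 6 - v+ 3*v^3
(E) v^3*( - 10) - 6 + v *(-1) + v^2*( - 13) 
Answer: D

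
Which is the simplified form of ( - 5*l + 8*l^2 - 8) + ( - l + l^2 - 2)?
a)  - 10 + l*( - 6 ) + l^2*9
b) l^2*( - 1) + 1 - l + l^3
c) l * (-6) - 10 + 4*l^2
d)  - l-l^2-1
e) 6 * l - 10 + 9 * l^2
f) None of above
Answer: a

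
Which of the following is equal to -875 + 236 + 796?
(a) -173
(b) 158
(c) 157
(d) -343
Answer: c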